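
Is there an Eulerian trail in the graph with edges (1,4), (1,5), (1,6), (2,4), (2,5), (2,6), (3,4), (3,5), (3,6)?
No (6 vertices have odd degree: {1, 2, 3, 4, 5, 6}; Eulerian path requires 0 or 2)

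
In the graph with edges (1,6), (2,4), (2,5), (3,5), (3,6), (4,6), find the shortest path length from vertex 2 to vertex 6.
2 (path: 2 -> 4 -> 6, 2 edges)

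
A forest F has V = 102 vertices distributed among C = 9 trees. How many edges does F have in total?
93 (Each of the 9 component trees on V_i vertices has V_i - 1 edges; summing gives V - C = 102 - 9 = 93)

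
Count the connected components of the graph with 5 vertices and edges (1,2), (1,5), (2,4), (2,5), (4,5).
2 (components: {1, 2, 4, 5}, {3})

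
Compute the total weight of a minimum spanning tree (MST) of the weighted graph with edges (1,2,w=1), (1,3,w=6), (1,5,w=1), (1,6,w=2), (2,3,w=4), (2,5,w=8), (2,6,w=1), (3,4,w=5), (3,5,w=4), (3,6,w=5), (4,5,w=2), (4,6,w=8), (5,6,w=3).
9 (MST edges: (1,2,w=1), (1,5,w=1), (2,3,w=4), (2,6,w=1), (4,5,w=2); sum of weights 1 + 1 + 4 + 1 + 2 = 9)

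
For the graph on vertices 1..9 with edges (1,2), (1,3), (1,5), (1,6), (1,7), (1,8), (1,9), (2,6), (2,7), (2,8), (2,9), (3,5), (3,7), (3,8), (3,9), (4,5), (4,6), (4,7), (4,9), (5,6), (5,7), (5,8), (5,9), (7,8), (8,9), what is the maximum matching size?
4 (matching: (1,9), (2,8), (3,7), (4,6); upper bound floor(n/2) = floor(9/2) = 4)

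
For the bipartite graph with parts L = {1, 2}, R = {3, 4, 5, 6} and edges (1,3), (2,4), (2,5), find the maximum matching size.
2 (matching: (1,3), (2,5); upper bound min(|L|,|R|) = min(2,4) = 2)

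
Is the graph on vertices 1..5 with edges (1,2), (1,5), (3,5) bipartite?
Yes. Partition: {1, 3, 4}, {2, 5}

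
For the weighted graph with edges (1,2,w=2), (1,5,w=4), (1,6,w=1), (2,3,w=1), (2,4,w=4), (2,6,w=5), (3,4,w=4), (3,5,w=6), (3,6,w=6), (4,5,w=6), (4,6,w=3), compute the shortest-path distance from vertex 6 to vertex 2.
3 (path: 6 -> 1 -> 2; weights 1 + 2 = 3)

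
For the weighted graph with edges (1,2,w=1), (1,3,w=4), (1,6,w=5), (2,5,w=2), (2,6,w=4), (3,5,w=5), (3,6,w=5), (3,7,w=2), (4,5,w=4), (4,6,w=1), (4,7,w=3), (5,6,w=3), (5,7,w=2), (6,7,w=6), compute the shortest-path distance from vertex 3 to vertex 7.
2 (path: 3 -> 7; weights 2 = 2)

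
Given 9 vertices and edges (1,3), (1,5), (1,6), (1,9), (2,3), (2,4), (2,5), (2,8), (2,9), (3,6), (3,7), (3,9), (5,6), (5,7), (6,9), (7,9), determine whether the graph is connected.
Yes (BFS from 1 visits [1, 3, 5, 6, 9, 2, 7, 4, 8] — all 9 vertices reached)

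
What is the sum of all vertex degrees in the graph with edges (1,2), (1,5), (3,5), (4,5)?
8 (handshake: sum of degrees = 2|E| = 2 x 4 = 8)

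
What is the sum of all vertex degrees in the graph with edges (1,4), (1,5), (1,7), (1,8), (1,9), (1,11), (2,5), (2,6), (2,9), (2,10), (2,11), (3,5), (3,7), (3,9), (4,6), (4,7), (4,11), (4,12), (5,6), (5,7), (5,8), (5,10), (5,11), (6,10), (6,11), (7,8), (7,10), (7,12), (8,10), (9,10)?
60 (handshake: sum of degrees = 2|E| = 2 x 30 = 60)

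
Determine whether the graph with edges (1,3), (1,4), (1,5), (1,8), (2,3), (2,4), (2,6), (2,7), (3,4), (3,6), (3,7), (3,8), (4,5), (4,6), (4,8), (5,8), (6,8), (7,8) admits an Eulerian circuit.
No (2 vertices have odd degree: {5, 7}; Eulerian circuit requires 0)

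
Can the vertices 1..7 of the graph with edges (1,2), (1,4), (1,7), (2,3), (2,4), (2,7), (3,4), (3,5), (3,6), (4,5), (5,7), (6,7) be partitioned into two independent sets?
No (odd cycle of length 3: 7 -> 1 -> 2 -> 7)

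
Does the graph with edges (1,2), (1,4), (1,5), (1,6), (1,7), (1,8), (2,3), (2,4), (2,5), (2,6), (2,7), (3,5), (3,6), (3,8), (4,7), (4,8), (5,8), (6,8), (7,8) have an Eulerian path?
Yes — and in fact it has an Eulerian circuit (the graph is connected and all 8 vertices have even degree)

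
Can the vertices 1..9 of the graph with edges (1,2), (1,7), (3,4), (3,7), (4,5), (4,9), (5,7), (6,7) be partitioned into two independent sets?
Yes. Partition: {1, 3, 5, 6, 8, 9}, {2, 4, 7}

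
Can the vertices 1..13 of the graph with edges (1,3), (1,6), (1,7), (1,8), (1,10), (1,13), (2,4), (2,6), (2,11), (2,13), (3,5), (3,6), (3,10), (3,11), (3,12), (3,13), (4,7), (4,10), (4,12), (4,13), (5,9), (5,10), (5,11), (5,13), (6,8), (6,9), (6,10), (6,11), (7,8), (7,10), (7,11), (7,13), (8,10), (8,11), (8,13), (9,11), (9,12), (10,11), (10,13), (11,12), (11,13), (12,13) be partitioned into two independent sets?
No (odd cycle of length 3: 3 -> 1 -> 6 -> 3)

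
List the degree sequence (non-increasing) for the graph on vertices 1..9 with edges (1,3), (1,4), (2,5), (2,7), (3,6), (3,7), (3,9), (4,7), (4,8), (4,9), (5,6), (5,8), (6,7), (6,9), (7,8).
[5, 4, 4, 4, 3, 3, 3, 2, 2] (degrees: deg(1)=2, deg(2)=2, deg(3)=4, deg(4)=4, deg(5)=3, deg(6)=4, deg(7)=5, deg(8)=3, deg(9)=3)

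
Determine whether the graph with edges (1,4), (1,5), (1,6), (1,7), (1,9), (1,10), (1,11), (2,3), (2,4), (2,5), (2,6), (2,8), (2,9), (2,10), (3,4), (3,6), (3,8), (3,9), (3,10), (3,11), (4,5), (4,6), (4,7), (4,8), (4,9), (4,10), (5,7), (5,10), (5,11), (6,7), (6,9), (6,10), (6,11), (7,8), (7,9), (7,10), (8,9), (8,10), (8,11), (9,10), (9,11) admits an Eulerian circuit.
No (8 vertices have odd degree: {1, 2, 3, 4, 7, 8, 9, 10}; Eulerian circuit requires 0)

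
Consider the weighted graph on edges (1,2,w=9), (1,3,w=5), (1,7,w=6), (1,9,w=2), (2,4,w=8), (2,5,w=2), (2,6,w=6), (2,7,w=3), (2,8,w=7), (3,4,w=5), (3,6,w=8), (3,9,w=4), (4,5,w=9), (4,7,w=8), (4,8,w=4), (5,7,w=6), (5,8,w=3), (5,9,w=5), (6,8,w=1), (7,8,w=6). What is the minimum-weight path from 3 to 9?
4 (path: 3 -> 9; weights 4 = 4)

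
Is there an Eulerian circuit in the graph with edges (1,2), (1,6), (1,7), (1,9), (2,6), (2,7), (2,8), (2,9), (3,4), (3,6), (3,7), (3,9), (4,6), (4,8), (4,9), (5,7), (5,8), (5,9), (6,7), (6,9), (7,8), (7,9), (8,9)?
No (4 vertices have odd degree: {2, 5, 7, 8}; Eulerian circuit requires 0)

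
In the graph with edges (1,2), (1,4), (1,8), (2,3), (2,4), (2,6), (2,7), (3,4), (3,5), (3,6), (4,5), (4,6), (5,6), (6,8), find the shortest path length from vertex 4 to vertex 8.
2 (path: 4 -> 6 -> 8, 2 edges)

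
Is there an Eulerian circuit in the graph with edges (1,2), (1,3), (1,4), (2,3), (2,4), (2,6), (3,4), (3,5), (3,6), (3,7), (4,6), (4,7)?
No (4 vertices have odd degree: {1, 4, 5, 6}; Eulerian circuit requires 0)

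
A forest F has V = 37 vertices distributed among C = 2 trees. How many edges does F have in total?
35 (Each of the 2 component trees on V_i vertices has V_i - 1 edges; summing gives V - C = 37 - 2 = 35)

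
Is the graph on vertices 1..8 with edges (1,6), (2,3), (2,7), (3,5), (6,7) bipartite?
Yes. Partition: {1, 3, 4, 7, 8}, {2, 5, 6}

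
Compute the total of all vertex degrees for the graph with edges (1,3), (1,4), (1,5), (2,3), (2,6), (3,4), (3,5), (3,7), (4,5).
18 (handshake: sum of degrees = 2|E| = 2 x 9 = 18)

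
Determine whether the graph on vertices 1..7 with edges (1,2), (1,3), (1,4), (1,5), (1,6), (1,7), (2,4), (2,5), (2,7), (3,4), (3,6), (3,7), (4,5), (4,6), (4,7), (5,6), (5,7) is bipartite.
No (odd cycle of length 3: 7 -> 1 -> 3 -> 7)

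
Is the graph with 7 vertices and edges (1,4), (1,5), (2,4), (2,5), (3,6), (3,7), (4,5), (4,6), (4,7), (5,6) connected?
Yes (BFS from 1 visits [1, 4, 5, 2, 6, 7, 3] — all 7 vertices reached)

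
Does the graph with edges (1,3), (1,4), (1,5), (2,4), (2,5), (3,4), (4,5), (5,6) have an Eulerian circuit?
No (2 vertices have odd degree: {1, 6}; Eulerian circuit requires 0)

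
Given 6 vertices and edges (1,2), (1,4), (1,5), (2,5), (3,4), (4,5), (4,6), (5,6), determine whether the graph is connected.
Yes (BFS from 1 visits [1, 2, 4, 5, 3, 6] — all 6 vertices reached)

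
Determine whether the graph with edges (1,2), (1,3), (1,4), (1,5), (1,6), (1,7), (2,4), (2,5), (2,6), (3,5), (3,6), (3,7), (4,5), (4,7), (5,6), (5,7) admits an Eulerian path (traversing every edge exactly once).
Yes — and in fact it has an Eulerian circuit (the graph is connected and all 7 vertices have even degree)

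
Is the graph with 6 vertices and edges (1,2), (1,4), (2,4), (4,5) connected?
No, it has 3 components: {1, 2, 4, 5}, {3}, {6}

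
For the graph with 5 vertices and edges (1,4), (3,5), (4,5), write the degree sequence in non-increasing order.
[2, 2, 1, 1, 0] (degrees: deg(1)=1, deg(2)=0, deg(3)=1, deg(4)=2, deg(5)=2)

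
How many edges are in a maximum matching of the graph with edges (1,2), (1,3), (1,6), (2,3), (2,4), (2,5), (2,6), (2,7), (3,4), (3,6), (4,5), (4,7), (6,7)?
3 (matching: (2,5), (3,4), (6,7); upper bound floor(n/2) = floor(7/2) = 3)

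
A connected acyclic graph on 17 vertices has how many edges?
16 (A tree on V vertices has V - 1 edges, so 17 - 1 = 16)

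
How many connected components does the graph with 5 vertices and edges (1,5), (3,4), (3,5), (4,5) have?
2 (components: {1, 3, 4, 5}, {2})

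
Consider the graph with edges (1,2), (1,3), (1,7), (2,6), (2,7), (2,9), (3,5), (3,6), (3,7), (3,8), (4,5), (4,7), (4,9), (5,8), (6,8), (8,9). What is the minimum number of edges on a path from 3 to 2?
2 (path: 3 -> 1 -> 2, 2 edges)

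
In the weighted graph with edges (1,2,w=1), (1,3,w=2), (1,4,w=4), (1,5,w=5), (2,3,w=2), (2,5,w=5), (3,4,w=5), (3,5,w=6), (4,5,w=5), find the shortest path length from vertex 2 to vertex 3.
2 (path: 2 -> 3; weights 2 = 2)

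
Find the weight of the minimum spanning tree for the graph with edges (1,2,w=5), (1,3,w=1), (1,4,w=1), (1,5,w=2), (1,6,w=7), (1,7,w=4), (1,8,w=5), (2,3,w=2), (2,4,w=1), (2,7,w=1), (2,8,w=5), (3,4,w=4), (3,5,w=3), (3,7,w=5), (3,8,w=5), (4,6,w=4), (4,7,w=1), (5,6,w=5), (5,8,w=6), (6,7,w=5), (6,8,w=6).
15 (MST edges: (1,3,w=1), (1,4,w=1), (1,5,w=2), (1,8,w=5), (2,4,w=1), (2,7,w=1), (4,6,w=4); sum of weights 1 + 1 + 2 + 5 + 1 + 1 + 4 = 15)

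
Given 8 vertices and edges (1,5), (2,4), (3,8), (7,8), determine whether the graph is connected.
No, it has 4 components: {1, 5}, {2, 4}, {3, 7, 8}, {6}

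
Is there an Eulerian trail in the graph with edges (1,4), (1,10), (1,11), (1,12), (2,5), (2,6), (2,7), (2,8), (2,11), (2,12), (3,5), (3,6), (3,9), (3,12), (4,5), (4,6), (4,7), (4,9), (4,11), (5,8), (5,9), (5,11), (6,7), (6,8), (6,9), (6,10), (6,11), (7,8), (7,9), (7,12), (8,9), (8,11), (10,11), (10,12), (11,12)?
Yes — and in fact it has an Eulerian circuit (the graph is connected and all 12 vertices have even degree)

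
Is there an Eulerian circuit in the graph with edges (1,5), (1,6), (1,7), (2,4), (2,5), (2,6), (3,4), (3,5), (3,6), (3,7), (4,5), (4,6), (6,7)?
No (4 vertices have odd degree: {1, 2, 6, 7}; Eulerian circuit requires 0)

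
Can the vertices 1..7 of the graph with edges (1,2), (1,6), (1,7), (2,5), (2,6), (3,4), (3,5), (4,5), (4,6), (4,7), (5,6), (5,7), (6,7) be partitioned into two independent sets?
No (odd cycle of length 3: 7 -> 1 -> 6 -> 7)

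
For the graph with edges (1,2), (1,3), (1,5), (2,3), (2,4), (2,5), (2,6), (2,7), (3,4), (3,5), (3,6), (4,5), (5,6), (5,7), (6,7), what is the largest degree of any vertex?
6 (attained at vertices 2, 5)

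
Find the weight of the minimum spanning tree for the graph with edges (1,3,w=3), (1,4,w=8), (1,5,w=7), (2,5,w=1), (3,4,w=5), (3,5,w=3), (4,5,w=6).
12 (MST edges: (1,3,w=3), (2,5,w=1), (3,4,w=5), (3,5,w=3); sum of weights 3 + 1 + 5 + 3 = 12)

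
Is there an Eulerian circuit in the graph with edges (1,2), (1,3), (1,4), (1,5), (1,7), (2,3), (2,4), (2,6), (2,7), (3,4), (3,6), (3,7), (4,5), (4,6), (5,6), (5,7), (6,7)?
No (6 vertices have odd degree: {1, 2, 3, 4, 6, 7}; Eulerian circuit requires 0)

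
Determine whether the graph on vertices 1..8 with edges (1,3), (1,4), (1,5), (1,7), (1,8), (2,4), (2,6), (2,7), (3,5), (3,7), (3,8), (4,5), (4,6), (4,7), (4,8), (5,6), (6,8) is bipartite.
No (odd cycle of length 3: 7 -> 1 -> 4 -> 7)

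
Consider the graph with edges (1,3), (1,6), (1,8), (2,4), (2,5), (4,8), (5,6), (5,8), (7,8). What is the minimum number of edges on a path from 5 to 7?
2 (path: 5 -> 8 -> 7, 2 edges)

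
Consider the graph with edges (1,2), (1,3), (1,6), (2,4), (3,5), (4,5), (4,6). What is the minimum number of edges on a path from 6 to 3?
2 (path: 6 -> 1 -> 3, 2 edges)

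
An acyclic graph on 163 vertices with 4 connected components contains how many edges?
159 (Each of the 4 component trees on V_i vertices has V_i - 1 edges; summing gives V - C = 163 - 4 = 159)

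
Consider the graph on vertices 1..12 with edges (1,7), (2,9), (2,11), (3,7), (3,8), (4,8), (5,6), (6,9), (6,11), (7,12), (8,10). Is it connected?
No, it has 2 components: {1, 3, 4, 7, 8, 10, 12}, {2, 5, 6, 9, 11}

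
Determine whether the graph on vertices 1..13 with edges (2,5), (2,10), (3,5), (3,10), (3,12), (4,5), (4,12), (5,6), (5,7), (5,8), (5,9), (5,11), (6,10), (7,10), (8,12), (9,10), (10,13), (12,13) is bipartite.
Yes. Partition: {1, 2, 3, 4, 6, 7, 8, 9, 11, 13}, {5, 10, 12}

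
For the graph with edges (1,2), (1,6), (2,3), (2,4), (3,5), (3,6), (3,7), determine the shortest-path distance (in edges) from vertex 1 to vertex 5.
3 (path: 1 -> 6 -> 3 -> 5, 3 edges)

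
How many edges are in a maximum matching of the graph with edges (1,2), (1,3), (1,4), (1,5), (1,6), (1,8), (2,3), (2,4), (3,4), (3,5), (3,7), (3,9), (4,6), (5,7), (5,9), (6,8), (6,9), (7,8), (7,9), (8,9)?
4 (matching: (1,6), (2,3), (5,7), (8,9); upper bound floor(n/2) = floor(9/2) = 4)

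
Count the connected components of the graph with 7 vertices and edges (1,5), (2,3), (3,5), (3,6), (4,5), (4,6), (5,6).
2 (components: {1, 2, 3, 4, 5, 6}, {7})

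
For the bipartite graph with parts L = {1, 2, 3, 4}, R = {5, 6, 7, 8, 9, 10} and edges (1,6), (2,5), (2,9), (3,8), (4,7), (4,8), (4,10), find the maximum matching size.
4 (matching: (1,6), (2,9), (3,8), (4,10); upper bound min(|L|,|R|) = min(4,6) = 4)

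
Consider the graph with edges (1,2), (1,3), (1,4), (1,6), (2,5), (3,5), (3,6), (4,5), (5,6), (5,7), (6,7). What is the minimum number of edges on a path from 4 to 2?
2 (path: 4 -> 1 -> 2, 2 edges)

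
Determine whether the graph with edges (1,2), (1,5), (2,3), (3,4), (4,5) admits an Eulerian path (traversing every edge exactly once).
Yes — and in fact it has an Eulerian circuit (the graph is connected and all 5 vertices have even degree)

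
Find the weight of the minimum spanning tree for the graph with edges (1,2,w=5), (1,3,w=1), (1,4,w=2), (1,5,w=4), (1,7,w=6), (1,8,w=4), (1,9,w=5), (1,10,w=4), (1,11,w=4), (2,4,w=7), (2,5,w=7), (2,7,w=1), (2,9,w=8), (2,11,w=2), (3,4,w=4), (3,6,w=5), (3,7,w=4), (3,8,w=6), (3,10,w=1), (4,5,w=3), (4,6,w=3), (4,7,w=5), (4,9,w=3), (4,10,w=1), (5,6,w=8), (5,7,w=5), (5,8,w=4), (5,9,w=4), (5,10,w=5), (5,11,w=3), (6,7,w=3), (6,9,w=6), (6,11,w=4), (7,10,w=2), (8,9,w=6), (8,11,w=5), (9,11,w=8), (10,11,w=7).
21 (MST edges: (1,3,w=1), (1,8,w=4), (2,7,w=1), (2,11,w=2), (3,10,w=1), (4,5,w=3), (4,6,w=3), (4,9,w=3), (4,10,w=1), (7,10,w=2); sum of weights 1 + 4 + 1 + 2 + 1 + 3 + 3 + 3 + 1 + 2 = 21)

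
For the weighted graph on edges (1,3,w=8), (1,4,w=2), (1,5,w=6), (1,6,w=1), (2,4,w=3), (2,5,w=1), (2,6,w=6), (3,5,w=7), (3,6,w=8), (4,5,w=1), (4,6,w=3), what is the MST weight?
12 (MST edges: (1,4,w=2), (1,6,w=1), (2,5,w=1), (3,5,w=7), (4,5,w=1); sum of weights 2 + 1 + 1 + 7 + 1 = 12)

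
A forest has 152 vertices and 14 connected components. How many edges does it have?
138 (Each of the 14 component trees on V_i vertices has V_i - 1 edges; summing gives V - C = 152 - 14 = 138)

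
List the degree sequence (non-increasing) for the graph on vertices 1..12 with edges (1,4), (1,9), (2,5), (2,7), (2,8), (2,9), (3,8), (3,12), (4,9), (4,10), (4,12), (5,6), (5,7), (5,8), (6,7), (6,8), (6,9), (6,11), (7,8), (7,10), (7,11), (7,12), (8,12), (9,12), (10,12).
[7, 6, 6, 5, 5, 4, 4, 4, 3, 2, 2, 2] (degrees: deg(1)=2, deg(2)=4, deg(3)=2, deg(4)=4, deg(5)=4, deg(6)=5, deg(7)=7, deg(8)=6, deg(9)=5, deg(10)=3, deg(11)=2, deg(12)=6)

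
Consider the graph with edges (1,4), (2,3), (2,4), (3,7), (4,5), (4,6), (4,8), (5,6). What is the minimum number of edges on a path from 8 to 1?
2 (path: 8 -> 4 -> 1, 2 edges)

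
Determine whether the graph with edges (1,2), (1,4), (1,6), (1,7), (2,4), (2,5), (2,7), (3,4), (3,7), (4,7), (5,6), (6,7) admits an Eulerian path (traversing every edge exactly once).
Yes (the graph is connected and exactly 2 vertices have odd degree: {6, 7}; any Eulerian path must start and end at those)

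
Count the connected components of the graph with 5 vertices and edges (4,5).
4 (components: {1}, {2}, {3}, {4, 5})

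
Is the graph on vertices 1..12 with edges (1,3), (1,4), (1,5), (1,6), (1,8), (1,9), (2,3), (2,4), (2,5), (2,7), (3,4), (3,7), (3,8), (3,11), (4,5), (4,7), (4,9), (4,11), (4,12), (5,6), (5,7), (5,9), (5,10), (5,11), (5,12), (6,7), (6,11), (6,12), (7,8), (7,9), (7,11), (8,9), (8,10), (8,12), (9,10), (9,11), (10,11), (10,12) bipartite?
No (odd cycle of length 3: 3 -> 1 -> 4 -> 3)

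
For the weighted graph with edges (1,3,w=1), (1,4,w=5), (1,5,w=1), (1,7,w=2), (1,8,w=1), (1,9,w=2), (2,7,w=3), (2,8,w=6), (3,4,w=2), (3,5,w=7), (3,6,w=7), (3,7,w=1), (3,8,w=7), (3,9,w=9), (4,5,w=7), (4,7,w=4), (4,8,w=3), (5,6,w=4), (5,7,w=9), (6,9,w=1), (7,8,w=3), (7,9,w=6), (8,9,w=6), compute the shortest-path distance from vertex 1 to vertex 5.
1 (path: 1 -> 5; weights 1 = 1)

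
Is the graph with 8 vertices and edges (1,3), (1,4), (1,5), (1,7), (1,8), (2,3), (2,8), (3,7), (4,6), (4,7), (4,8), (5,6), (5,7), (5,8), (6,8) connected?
Yes (BFS from 1 visits [1, 3, 4, 5, 7, 8, 2, 6] — all 8 vertices reached)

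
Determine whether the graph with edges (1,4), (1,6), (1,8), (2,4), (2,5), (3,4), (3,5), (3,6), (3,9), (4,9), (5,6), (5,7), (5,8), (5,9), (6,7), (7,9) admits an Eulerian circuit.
No (2 vertices have odd degree: {1, 7}; Eulerian circuit requires 0)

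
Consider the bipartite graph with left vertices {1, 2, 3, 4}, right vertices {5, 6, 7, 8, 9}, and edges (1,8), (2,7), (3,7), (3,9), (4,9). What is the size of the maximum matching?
3 (matching: (1,8), (2,7), (3,9); upper bound min(|L|,|R|) = min(4,5) = 4)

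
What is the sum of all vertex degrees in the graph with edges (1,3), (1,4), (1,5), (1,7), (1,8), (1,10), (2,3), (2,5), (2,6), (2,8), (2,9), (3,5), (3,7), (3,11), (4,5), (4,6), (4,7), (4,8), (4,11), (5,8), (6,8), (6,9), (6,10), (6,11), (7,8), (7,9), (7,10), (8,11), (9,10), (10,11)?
60 (handshake: sum of degrees = 2|E| = 2 x 30 = 60)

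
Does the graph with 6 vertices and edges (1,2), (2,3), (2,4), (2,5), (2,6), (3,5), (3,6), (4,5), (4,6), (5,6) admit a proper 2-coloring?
No (odd cycle of length 3: 4 -> 2 -> 5 -> 4)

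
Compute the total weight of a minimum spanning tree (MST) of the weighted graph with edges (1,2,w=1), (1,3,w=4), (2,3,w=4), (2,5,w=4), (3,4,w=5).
14 (MST edges: (1,2,w=1), (1,3,w=4), (2,5,w=4), (3,4,w=5); sum of weights 1 + 4 + 4 + 5 = 14)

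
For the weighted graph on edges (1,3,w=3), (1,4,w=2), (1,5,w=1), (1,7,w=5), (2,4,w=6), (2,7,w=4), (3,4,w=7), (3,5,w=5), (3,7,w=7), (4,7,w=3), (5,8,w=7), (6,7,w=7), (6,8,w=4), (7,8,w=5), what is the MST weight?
22 (MST edges: (1,3,w=3), (1,4,w=2), (1,5,w=1), (2,7,w=4), (4,7,w=3), (6,8,w=4), (7,8,w=5); sum of weights 3 + 2 + 1 + 4 + 3 + 4 + 5 = 22)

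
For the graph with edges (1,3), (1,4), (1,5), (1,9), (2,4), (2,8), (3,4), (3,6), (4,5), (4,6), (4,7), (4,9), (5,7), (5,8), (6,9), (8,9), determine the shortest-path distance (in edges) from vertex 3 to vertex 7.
2 (path: 3 -> 4 -> 7, 2 edges)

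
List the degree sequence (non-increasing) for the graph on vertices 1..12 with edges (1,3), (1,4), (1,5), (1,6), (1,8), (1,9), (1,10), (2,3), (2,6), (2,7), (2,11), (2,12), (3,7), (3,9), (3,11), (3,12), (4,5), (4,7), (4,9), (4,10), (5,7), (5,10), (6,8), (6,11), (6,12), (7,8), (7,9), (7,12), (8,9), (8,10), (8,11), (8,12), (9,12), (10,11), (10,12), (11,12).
[8, 7, 7, 7, 6, 6, 6, 6, 5, 5, 5, 4] (degrees: deg(1)=7, deg(2)=5, deg(3)=6, deg(4)=5, deg(5)=4, deg(6)=5, deg(7)=7, deg(8)=7, deg(9)=6, deg(10)=6, deg(11)=6, deg(12)=8)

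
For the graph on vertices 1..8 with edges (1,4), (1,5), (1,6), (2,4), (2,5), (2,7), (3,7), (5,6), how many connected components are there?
2 (components: {1, 2, 3, 4, 5, 6, 7}, {8})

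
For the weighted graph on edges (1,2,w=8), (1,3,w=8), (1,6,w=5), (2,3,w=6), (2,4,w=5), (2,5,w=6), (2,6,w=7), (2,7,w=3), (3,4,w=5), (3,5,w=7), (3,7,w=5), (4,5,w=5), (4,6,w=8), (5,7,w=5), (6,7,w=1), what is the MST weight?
24 (MST edges: (1,6,w=5), (2,4,w=5), (2,7,w=3), (3,4,w=5), (4,5,w=5), (6,7,w=1); sum of weights 5 + 5 + 3 + 5 + 5 + 1 = 24)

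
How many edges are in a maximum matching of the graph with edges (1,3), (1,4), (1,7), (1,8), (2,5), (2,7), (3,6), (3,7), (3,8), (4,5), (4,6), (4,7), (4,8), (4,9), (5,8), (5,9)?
4 (matching: (2,7), (3,6), (4,9), (5,8); upper bound floor(n/2) = floor(9/2) = 4)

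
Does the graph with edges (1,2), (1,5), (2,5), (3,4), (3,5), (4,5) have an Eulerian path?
Yes — and in fact it has an Eulerian circuit (the graph is connected and all 5 vertices have even degree)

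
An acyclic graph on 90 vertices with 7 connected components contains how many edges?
83 (Each of the 7 component trees on V_i vertices has V_i - 1 edges; summing gives V - C = 90 - 7 = 83)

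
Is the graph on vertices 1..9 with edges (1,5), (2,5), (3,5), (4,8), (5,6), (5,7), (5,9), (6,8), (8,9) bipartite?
Yes. Partition: {1, 2, 3, 4, 6, 7, 9}, {5, 8}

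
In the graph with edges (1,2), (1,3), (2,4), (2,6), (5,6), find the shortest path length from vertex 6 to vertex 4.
2 (path: 6 -> 2 -> 4, 2 edges)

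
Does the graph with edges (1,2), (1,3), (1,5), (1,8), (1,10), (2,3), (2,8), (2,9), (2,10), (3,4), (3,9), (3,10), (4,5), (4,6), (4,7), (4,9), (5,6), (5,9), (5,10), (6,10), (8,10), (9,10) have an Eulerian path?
No (10 vertices have odd degree: {1, 2, 3, 4, 5, 6, 7, 8, 9, 10}; Eulerian path requires 0 or 2)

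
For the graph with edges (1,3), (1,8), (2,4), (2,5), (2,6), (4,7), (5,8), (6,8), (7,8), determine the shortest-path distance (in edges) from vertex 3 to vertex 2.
4 (path: 3 -> 1 -> 8 -> 5 -> 2, 4 edges)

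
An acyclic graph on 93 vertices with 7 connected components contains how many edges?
86 (Each of the 7 component trees on V_i vertices has V_i - 1 edges; summing gives V - C = 93 - 7 = 86)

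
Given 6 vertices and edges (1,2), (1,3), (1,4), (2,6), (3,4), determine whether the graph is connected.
No, it has 2 components: {1, 2, 3, 4, 6}, {5}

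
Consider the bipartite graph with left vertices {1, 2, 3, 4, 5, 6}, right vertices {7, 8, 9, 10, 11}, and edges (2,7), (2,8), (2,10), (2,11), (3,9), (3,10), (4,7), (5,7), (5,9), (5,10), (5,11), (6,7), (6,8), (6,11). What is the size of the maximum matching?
5 (matching: (2,11), (3,10), (4,7), (5,9), (6,8); upper bound min(|L|,|R|) = min(6,5) = 5)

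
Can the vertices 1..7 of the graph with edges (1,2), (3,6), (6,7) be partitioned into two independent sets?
Yes. Partition: {1, 3, 4, 5, 7}, {2, 6}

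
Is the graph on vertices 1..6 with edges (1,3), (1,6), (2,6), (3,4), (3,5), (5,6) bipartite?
Yes. Partition: {1, 2, 4, 5}, {3, 6}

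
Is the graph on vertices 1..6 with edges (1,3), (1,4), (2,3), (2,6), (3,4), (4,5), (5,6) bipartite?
No (odd cycle of length 3: 3 -> 1 -> 4 -> 3)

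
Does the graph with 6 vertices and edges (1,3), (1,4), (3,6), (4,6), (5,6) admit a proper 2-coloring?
Yes. Partition: {1, 2, 6}, {3, 4, 5}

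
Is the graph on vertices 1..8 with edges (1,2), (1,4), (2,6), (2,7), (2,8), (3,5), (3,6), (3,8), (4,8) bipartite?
Yes. Partition: {1, 5, 6, 7, 8}, {2, 3, 4}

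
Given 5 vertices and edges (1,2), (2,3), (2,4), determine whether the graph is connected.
No, it has 2 components: {1, 2, 3, 4}, {5}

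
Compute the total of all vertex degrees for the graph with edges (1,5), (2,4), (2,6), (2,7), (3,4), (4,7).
12 (handshake: sum of degrees = 2|E| = 2 x 6 = 12)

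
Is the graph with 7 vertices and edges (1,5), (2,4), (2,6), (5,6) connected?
No, it has 3 components: {1, 2, 4, 5, 6}, {3}, {7}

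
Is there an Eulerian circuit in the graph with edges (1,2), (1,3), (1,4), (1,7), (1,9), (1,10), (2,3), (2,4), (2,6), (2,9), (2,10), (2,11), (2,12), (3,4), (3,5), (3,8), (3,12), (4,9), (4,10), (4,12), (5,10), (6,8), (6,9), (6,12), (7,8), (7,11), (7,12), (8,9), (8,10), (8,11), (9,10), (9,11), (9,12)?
Yes (the graph is connected and all 12 vertices have even degree)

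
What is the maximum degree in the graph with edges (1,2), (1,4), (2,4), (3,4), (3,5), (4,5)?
4 (attained at vertex 4)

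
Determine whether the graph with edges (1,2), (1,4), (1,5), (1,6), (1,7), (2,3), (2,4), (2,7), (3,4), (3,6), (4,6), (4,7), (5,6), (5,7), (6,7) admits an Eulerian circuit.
No (6 vertices have odd degree: {1, 3, 4, 5, 6, 7}; Eulerian circuit requires 0)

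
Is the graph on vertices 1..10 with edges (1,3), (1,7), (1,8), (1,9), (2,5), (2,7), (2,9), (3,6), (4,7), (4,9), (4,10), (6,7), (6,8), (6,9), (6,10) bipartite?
Yes. Partition: {1, 2, 4, 6}, {3, 5, 7, 8, 9, 10}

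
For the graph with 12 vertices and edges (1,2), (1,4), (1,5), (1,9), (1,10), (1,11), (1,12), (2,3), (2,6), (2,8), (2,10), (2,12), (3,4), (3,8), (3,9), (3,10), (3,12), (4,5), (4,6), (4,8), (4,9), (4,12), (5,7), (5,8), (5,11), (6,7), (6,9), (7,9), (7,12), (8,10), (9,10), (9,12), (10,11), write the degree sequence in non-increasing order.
[7, 7, 7, 6, 6, 6, 6, 5, 5, 4, 4, 3] (degrees: deg(1)=7, deg(2)=6, deg(3)=6, deg(4)=7, deg(5)=5, deg(6)=4, deg(7)=4, deg(8)=5, deg(9)=7, deg(10)=6, deg(11)=3, deg(12)=6)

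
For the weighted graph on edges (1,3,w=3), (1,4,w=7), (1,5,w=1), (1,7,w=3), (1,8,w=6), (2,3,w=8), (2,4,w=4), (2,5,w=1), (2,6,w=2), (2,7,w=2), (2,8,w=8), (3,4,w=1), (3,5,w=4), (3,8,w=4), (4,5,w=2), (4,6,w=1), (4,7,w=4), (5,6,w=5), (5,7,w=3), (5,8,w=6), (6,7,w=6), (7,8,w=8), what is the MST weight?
12 (MST edges: (1,5,w=1), (2,5,w=1), (2,6,w=2), (2,7,w=2), (3,4,w=1), (3,8,w=4), (4,6,w=1); sum of weights 1 + 1 + 2 + 2 + 1 + 4 + 1 = 12)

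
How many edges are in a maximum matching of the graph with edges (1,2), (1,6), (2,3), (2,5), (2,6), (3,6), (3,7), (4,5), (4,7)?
3 (matching: (1,6), (2,5), (3,7); upper bound floor(n/2) = floor(7/2) = 3)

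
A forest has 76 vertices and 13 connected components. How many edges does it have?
63 (Each of the 13 component trees on V_i vertices has V_i - 1 edges; summing gives V - C = 76 - 13 = 63)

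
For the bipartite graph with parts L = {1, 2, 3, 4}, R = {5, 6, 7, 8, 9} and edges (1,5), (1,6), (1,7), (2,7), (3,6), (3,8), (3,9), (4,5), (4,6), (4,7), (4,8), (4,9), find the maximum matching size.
4 (matching: (1,6), (2,7), (3,9), (4,8); upper bound min(|L|,|R|) = min(4,5) = 4)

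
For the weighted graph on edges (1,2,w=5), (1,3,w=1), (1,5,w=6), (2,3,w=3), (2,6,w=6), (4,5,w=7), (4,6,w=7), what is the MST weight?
23 (MST edges: (1,3,w=1), (1,5,w=6), (2,3,w=3), (2,6,w=6), (4,6,w=7); sum of weights 1 + 6 + 3 + 6 + 7 = 23)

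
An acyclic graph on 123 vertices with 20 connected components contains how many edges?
103 (Each of the 20 component trees on V_i vertices has V_i - 1 edges; summing gives V - C = 123 - 20 = 103)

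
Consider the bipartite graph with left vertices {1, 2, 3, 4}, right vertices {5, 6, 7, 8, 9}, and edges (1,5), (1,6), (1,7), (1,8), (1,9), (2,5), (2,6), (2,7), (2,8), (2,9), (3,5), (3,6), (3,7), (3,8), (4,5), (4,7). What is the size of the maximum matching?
4 (matching: (1,9), (2,8), (3,6), (4,7); upper bound min(|L|,|R|) = min(4,5) = 4)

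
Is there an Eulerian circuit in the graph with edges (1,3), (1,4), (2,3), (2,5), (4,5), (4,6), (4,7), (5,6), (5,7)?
Yes (the graph is connected and all 7 vertices have even degree)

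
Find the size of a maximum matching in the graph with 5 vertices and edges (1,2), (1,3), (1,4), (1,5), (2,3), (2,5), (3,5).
2 (matching: (1,4), (2,5); upper bound floor(n/2) = floor(5/2) = 2)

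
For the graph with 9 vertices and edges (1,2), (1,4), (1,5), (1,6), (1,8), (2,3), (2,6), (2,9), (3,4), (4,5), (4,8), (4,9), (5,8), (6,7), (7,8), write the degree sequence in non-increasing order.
[5, 5, 4, 4, 3, 3, 2, 2, 2] (degrees: deg(1)=5, deg(2)=4, deg(3)=2, deg(4)=5, deg(5)=3, deg(6)=3, deg(7)=2, deg(8)=4, deg(9)=2)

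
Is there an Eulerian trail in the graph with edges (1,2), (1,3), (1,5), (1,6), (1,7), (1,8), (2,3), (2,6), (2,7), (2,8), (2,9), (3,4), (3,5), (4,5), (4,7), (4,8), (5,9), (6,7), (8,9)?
Yes (the graph is connected and exactly 2 vertices have odd degree: {6, 9}; any Eulerian path must start and end at those)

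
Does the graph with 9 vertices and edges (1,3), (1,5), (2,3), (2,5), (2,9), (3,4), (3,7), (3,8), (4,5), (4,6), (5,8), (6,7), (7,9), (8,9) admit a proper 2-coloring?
Yes. Partition: {1, 2, 4, 7, 8}, {3, 5, 6, 9}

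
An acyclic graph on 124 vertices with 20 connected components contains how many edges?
104 (Each of the 20 component trees on V_i vertices has V_i - 1 edges; summing gives V - C = 124 - 20 = 104)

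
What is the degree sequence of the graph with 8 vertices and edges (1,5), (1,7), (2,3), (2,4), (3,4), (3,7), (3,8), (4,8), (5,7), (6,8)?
[4, 3, 3, 3, 2, 2, 2, 1] (degrees: deg(1)=2, deg(2)=2, deg(3)=4, deg(4)=3, deg(5)=2, deg(6)=1, deg(7)=3, deg(8)=3)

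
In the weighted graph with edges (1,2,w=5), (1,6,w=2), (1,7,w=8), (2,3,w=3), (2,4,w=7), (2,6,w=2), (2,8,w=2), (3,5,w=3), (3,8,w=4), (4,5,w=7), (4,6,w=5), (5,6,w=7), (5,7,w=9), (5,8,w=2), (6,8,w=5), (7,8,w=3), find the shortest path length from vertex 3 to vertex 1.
7 (path: 3 -> 2 -> 6 -> 1; weights 3 + 2 + 2 = 7)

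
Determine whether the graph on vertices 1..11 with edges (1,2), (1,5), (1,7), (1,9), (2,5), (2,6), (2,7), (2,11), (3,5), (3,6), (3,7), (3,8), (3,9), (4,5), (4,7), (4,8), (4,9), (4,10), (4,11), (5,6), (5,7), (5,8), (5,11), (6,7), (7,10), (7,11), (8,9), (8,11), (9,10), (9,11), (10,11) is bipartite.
No (odd cycle of length 3: 5 -> 1 -> 7 -> 5)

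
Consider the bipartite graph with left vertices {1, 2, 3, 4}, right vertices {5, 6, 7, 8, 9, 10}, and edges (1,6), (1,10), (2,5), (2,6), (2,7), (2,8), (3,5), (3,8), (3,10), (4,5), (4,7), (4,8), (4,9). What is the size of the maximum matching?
4 (matching: (1,10), (2,7), (3,8), (4,9); upper bound min(|L|,|R|) = min(4,6) = 4)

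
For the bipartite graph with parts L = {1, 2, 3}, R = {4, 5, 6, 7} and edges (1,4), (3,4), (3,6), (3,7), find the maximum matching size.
2 (matching: (1,4), (3,7); upper bound min(|L|,|R|) = min(3,4) = 3)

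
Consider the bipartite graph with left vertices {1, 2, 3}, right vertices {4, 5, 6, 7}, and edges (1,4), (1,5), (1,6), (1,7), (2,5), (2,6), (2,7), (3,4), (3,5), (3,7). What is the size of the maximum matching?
3 (matching: (1,7), (2,6), (3,5); upper bound min(|L|,|R|) = min(3,4) = 3)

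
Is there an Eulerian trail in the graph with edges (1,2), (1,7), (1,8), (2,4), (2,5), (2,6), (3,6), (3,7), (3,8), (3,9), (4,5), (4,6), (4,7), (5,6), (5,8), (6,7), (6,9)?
Yes (the graph is connected and exactly 2 vertices have odd degree: {1, 8}; any Eulerian path must start and end at those)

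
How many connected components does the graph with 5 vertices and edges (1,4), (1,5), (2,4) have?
2 (components: {1, 2, 4, 5}, {3})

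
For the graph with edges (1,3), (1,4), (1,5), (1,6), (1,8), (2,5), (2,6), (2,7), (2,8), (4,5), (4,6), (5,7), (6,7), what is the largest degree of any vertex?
5 (attained at vertex 1)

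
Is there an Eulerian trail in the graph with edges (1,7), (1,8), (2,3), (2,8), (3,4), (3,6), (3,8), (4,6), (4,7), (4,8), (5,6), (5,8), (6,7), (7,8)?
Yes — and in fact it has an Eulerian circuit (the graph is connected and all 8 vertices have even degree)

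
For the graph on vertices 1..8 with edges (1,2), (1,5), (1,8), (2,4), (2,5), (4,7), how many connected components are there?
3 (components: {1, 2, 4, 5, 7, 8}, {3}, {6})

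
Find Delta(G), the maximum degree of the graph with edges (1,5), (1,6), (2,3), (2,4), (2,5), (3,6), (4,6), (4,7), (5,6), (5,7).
4 (attained at vertices 5, 6)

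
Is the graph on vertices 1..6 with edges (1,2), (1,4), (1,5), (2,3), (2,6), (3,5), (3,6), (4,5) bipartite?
No (odd cycle of length 3: 5 -> 1 -> 4 -> 5)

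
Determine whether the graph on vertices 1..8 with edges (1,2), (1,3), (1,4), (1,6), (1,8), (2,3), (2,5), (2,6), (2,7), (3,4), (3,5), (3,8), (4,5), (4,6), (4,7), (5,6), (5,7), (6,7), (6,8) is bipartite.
No (odd cycle of length 3: 8 -> 1 -> 3 -> 8)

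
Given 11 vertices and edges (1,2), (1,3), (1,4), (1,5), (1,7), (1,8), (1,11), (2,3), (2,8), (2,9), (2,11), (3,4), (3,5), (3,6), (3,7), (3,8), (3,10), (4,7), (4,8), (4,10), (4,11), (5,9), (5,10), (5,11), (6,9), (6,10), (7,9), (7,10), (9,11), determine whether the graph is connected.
Yes (BFS from 1 visits [1, 2, 3, 4, 5, 7, 8, 11, 9, 6, 10] — all 11 vertices reached)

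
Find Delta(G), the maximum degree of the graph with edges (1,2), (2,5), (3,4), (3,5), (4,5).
3 (attained at vertex 5)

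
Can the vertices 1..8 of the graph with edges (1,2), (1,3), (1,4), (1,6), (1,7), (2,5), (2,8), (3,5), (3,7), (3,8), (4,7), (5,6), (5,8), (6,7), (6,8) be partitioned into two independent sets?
No (odd cycle of length 3: 3 -> 1 -> 7 -> 3)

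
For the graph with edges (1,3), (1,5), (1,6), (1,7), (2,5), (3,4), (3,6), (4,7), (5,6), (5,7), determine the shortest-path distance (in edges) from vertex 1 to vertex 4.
2 (path: 1 -> 7 -> 4, 2 edges)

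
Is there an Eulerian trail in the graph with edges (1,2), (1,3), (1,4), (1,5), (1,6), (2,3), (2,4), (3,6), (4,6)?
No (6 vertices have odd degree: {1, 2, 3, 4, 5, 6}; Eulerian path requires 0 or 2)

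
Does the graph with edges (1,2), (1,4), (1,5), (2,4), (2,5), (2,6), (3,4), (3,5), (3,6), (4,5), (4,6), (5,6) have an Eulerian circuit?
No (4 vertices have odd degree: {1, 3, 4, 5}; Eulerian circuit requires 0)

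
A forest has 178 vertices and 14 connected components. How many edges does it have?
164 (Each of the 14 component trees on V_i vertices has V_i - 1 edges; summing gives V - C = 178 - 14 = 164)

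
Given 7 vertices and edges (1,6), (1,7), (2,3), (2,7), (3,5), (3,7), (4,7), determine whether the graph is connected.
Yes (BFS from 1 visits [1, 6, 7, 2, 3, 4, 5] — all 7 vertices reached)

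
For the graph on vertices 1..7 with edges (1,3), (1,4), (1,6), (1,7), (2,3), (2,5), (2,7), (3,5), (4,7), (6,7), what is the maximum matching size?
3 (matching: (1,6), (2,7), (3,5); upper bound floor(n/2) = floor(7/2) = 3)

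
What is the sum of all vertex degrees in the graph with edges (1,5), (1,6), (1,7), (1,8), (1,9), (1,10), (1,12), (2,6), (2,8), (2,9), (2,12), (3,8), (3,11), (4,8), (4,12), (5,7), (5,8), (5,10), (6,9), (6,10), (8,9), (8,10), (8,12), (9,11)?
48 (handshake: sum of degrees = 2|E| = 2 x 24 = 48)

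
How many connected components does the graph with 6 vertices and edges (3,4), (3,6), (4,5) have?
3 (components: {1}, {2}, {3, 4, 5, 6})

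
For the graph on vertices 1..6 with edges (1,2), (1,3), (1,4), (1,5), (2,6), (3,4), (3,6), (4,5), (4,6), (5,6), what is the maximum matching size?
3 (matching: (1,2), (3,6), (4,5); upper bound floor(n/2) = floor(6/2) = 3)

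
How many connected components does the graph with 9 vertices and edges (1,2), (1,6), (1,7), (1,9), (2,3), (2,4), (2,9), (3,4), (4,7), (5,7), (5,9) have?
2 (components: {1, 2, 3, 4, 5, 6, 7, 9}, {8})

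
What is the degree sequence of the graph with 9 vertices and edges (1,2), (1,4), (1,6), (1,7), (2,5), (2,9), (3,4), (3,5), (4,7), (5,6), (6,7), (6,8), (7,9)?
[4, 4, 4, 3, 3, 3, 2, 2, 1] (degrees: deg(1)=4, deg(2)=3, deg(3)=2, deg(4)=3, deg(5)=3, deg(6)=4, deg(7)=4, deg(8)=1, deg(9)=2)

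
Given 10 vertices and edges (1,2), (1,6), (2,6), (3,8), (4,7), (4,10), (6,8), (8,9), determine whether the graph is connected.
No, it has 3 components: {1, 2, 3, 6, 8, 9}, {4, 7, 10}, {5}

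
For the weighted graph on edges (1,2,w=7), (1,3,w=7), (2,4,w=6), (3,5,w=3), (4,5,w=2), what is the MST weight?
18 (MST edges: (1,3,w=7), (2,4,w=6), (3,5,w=3), (4,5,w=2); sum of weights 7 + 6 + 3 + 2 = 18)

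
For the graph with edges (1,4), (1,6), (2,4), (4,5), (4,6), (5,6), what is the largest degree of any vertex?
4 (attained at vertex 4)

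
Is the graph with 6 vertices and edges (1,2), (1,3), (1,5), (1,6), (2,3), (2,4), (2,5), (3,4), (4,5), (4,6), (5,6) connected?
Yes (BFS from 1 visits [1, 2, 3, 5, 6, 4] — all 6 vertices reached)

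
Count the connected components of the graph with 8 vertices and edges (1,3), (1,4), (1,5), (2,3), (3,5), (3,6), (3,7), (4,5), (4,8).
1 (components: {1, 2, 3, 4, 5, 6, 7, 8})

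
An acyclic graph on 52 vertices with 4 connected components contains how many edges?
48 (Each of the 4 component trees on V_i vertices has V_i - 1 edges; summing gives V - C = 52 - 4 = 48)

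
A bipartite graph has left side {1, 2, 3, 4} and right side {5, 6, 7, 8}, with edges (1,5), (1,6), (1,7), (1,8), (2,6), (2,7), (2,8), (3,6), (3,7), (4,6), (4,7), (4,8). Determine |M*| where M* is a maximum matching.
4 (matching: (1,5), (2,7), (3,6), (4,8); upper bound min(|L|,|R|) = min(4,4) = 4)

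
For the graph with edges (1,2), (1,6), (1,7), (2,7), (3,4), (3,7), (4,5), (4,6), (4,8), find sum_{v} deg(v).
18 (handshake: sum of degrees = 2|E| = 2 x 9 = 18)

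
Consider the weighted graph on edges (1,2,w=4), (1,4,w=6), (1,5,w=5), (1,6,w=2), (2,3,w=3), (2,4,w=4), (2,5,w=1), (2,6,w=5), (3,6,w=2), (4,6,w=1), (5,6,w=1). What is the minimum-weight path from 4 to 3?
3 (path: 4 -> 6 -> 3; weights 1 + 2 = 3)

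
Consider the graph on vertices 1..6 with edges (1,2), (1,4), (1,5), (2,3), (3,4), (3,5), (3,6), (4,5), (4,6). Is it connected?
Yes (BFS from 1 visits [1, 2, 4, 5, 3, 6] — all 6 vertices reached)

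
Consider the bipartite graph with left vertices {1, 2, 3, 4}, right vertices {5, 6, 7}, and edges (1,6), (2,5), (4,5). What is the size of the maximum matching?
2 (matching: (1,6), (2,5); upper bound min(|L|,|R|) = min(4,3) = 3)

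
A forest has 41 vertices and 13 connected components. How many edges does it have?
28 (Each of the 13 component trees on V_i vertices has V_i - 1 edges; summing gives V - C = 41 - 13 = 28)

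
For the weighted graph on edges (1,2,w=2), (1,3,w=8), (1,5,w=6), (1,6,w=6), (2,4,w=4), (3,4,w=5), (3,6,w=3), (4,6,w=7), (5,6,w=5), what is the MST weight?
19 (MST edges: (1,2,w=2), (2,4,w=4), (3,4,w=5), (3,6,w=3), (5,6,w=5); sum of weights 2 + 4 + 5 + 3 + 5 = 19)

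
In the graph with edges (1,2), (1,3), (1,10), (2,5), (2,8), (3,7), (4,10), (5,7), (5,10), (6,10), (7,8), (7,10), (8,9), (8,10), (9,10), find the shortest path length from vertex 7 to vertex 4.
2 (path: 7 -> 10 -> 4, 2 edges)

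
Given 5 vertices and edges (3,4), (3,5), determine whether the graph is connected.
No, it has 3 components: {1}, {2}, {3, 4, 5}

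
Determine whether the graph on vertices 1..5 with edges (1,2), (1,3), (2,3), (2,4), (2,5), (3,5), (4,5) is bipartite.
No (odd cycle of length 3: 2 -> 1 -> 3 -> 2)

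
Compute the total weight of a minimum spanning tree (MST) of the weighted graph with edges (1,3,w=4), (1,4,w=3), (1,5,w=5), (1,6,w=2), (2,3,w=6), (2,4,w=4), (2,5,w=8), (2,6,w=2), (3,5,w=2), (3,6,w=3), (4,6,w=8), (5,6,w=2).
11 (MST edges: (1,4,w=3), (1,6,w=2), (2,6,w=2), (3,5,w=2), (5,6,w=2); sum of weights 3 + 2 + 2 + 2 + 2 = 11)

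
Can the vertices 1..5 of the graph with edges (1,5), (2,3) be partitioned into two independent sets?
Yes. Partition: {1, 2, 4}, {3, 5}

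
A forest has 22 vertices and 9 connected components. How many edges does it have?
13 (Each of the 9 component trees on V_i vertices has V_i - 1 edges; summing gives V - C = 22 - 9 = 13)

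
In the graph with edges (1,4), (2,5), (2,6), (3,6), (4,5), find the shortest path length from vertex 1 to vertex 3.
5 (path: 1 -> 4 -> 5 -> 2 -> 6 -> 3, 5 edges)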